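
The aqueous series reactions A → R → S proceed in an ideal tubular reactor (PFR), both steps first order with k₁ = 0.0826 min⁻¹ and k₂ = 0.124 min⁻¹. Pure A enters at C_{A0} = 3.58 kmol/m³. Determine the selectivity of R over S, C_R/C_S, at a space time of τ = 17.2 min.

0.479

The intermediate concentration in a first-order A→B→C sequence is C_R = k₁C_{A0}(e^(−k₁τ) − e^(−k₂τ))/(k₂−k₁).
e^(−k₁τ) = e^(−0.0826×17.2) = e^(−1.421) = 0.2415; e^(−k₂τ) = e^(−2.133) = 0.1185.
C_R = 0.0826×3.58/(0.124−0.0826) × (0.2415−0.1185) = 7.143×0.1230 = 0.8788 kmol/m³.
C_A = C_{A0}e^(−k₁τ) = 0.8647 kmol/m³, so C_S = C_{A0}−C_A−C_R = 1.836 kmol/m³; C_R/C_S = 0.479.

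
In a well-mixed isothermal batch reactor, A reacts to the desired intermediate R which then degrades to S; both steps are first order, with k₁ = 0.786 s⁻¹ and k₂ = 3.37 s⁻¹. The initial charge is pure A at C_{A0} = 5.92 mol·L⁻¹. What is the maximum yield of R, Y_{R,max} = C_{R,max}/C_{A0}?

0.150

For a first-order series the maximum intermediate yield is C_{R,max}/C_{A0} = (k₁/k₂)^[k₂/(k₂−k₁)].
= (0.786/3.37)^(3.37/(3.37−0.786)) = (0.2332)^(1.304) = 0.1498.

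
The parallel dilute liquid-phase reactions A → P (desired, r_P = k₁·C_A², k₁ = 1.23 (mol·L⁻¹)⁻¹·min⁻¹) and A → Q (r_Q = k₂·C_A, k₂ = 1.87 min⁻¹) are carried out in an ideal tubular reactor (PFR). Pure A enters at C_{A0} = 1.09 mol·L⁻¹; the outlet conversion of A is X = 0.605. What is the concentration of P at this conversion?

C_A = C_{A0}(1−X) = 0.4306 mol·L⁻¹.
Along a PFR/batch, dC_Q/dC_A = −r_Q/(r_P+r_Q) = −k₂/(k₂+k₁·C_A).
Integrating from C_{A0} to C_A: C_Q = (1.87/1.23)·ln[(1.87+1.23·1.09)/(1.87+1.23·0.431)] = 1.520·ln(3.211/2.400) = 0.4427 mol·L⁻¹.
Then C_P = (C_{A0}−C_A) − C_Q = 0.6595 − 0.4427 = 0.2167 mol·L⁻¹.

0.217 mol·L⁻¹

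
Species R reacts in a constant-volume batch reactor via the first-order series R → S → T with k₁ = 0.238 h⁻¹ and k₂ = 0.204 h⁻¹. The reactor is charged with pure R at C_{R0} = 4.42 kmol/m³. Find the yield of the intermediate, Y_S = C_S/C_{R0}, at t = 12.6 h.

The intermediate concentration in a first-order A→B→C sequence is C_S = k₁C_{R0}(e^(−k₁t) − e^(−k₂t))/(k₂−k₁).
e^(−k₁t) = e^(−0.238×12.6) = e^(−2.999) = 0.04985; e^(−k₂t) = e^(−2.570) = 0.07650.
C_S = 0.238×4.42/(0.204−0.238) × (0.04985−0.07650) = (-30.94)×(-0.02666) = 0.8248 kmol/m³.
Y_S = C_S/C_{R0} = 0.8248/4.42 = 0.187.

0.187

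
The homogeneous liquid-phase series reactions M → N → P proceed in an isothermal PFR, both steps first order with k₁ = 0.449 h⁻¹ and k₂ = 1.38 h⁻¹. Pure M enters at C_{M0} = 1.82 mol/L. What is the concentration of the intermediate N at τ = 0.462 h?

The intermediate concentration in a first-order A→B→C sequence is C_N = k₁C_{M0}(e^(−k₁τ) − e^(−k₂τ))/(k₂−k₁).
e^(−k₁τ) = e^(−0.449×0.462) = e^(−0.2074) = 0.8127; e^(−k₂τ) = e^(−0.6376) = 0.5286.
C_N = 0.449×1.82/(1.38−0.449) × (0.8127−0.5286) = 0.8777×0.2841 = 0.2494 mol/L.

0.249 mol/L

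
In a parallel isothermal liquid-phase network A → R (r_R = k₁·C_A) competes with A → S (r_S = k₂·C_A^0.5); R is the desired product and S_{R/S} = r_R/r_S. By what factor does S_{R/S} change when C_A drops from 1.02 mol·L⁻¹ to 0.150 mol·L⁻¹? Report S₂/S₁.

0.383

S_{R/S} = (k₁/k₂)·C_A^0.5, so S₂/S₁ = (C_{A,2}/C_{A,1})^0.5.
= (0.150/1.02)^0.5 = (0.1471)^0.5 = 0.383.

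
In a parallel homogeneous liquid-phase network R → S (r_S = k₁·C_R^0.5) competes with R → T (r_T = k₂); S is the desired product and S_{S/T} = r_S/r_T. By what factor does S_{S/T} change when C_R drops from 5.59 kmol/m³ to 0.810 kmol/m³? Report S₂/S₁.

S_{S/T} = (k₁/k₂)·C_R^0.5, so S₂/S₁ = (C_{R,2}/C_{R,1})^0.5.
= (0.810/5.59)^0.5 = (0.1449)^0.5 = 0.381.

0.381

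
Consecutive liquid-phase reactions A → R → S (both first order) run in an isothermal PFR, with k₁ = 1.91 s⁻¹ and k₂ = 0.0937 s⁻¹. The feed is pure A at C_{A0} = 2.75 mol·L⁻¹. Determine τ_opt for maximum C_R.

Setting dC_R/dτ = 0 gives τ_opt = ln(k₂/k₁)/(k₂−k₁).
= ln(0.0937/1.91)/(0.0937−1.91) = ln(0.04906)/-1.816 = -3.015/-1.816 = 1.66 s.

1.66 s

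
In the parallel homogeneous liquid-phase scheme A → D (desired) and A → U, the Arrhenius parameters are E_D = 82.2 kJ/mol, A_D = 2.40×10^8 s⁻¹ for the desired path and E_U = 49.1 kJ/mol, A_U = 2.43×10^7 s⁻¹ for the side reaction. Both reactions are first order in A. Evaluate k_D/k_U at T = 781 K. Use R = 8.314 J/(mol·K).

Since both paths have the same order in A, the concentration cancels and S_{D/U} = k_D/k_U = (A_D/A_U)·exp[(E_U−E_D)/(RT)].
(E_U−E_D)/(RT) = (49.1−82.2)×10³/(8.314×781) = -33100/6493 = -5.098.
k_D/k_U = (2.40×10^8/2.43×10^7)·exp(-5.098) = 9.877 × 0.006111 = 0.0604.
Since E_D > E_U, raising the temperature improves selectivity toward D.

0.0604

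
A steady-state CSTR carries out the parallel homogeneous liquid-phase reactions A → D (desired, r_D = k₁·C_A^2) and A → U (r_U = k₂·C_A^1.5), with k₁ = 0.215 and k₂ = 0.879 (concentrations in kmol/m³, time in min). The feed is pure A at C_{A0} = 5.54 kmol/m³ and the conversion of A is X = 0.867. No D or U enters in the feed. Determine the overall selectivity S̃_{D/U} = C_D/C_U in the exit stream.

Exit C_A = C_{A0}(1−X) = 5.54×0.133 = 0.7368 kmol/m³.
In a CSTR the entire volume is at exit conditions, so r_D = 0.215×0.7368^2 = 0.1167 and r_U = 0.879×0.7368^1.5 = 0.5559.
Overall selectivity = C_D/C_U = r_Dτ/(r_Uτ) = r_D/r_U = 0.210.

0.210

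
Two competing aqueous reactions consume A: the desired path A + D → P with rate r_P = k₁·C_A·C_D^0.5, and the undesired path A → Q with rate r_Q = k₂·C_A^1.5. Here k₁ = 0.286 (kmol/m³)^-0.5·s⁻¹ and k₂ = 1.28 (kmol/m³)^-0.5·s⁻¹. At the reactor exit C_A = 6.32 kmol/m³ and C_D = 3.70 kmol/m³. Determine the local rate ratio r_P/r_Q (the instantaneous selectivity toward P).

S_{P/Q} = r_P/r_Q = (k₁·C_A·C_D^0.5)/(k₂·C_A^1.5) = (k₁/k₂)·C_A^-0.5·C_D^0.5.
= (0.286×6.320×3.700^0.5) / (1.28×6.320^1.5) = 3.477/20.34 = 0.171.

0.171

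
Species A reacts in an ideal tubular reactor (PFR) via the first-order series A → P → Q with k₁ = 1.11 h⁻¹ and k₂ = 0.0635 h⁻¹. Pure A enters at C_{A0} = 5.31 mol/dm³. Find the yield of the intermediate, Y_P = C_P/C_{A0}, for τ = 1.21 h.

For first-order series with pure A initially, C_P(τ) = k₁C_{A0}/(k₂−k₁)·(e^(−k₁τ) − e^(−k₂τ)).
e^(−k₁τ) = e^(−1.11×1.21) = e^(−1.343) = 0.2610; e^(−k₂τ) = e^(−0.07684) = 0.9260.
C_P = 1.11×5.31/(0.0635−1.11) × (0.2610−0.9260) = (-5.632)×(-0.6650) = 3.745 mol/dm³.
Y_P = C_P/C_{A0} = 3.745/5.31 = 0.705.

0.705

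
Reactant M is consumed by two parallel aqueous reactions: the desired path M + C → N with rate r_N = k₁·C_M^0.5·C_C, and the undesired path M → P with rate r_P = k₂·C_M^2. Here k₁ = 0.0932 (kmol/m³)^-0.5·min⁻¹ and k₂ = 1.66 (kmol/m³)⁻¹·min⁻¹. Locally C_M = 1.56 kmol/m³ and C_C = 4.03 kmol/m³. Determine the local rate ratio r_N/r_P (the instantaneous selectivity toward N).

0.116

S_{N/P} = r_N/r_P = (k₁·C_M^0.5·C_C)/(k₂·C_M^2) = (k₁/k₂)·C_M^-1.5·C_C.
= (0.0932×1.560^0.5×4.030) / (1.66×1.560^2) = 0.4691/4.040 = 0.116.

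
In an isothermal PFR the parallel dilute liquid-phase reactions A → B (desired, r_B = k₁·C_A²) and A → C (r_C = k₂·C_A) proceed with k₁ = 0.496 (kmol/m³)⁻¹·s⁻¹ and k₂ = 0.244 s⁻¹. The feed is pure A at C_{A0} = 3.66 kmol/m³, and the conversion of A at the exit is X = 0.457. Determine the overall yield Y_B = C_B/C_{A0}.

0.388

C_A = C_{A0}(1−X) = 1.987 kmol/m³.
Along a PFR/batch, dC_C/dC_A = −r_C/(r_B+r_C) = −k₂/(k₂+k₁·C_A).
Integrating from C_{A0} to C_A: C_C = (0.244/0.496)·ln[(0.244+0.496·3.66)/(0.244+0.496·1.99)] = 0.4919·ln(2.059/1.230) = 0.2536 kmol/m³.
Then C_B = (C_{A0}−C_A) − C_C = 1.673 − 0.2536 = 1.419 kmol/m³.
Y_B = C_B/C_{A0} = 1.419/3.66 = 0.388.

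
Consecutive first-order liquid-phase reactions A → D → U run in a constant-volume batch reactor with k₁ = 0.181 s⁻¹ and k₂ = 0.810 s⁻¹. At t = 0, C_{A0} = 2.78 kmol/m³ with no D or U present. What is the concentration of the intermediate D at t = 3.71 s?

0.369 kmol/m³

Solving the coupled first-order balances gives C_D(t) = [k₁/(k₂−k₁)]·C_{A0}·(e^(−k₁t) − e^(−k₂t)).
e^(−k₁t) = e^(−0.181×3.71) = e^(−0.6715) = 0.5109; e^(−k₂t) = e^(−3.005) = 0.04953.
C_D = 0.181×2.78/(0.810−0.181) × (0.5109−0.04953) = 0.8000×0.4614 = 0.3691 kmol/m³.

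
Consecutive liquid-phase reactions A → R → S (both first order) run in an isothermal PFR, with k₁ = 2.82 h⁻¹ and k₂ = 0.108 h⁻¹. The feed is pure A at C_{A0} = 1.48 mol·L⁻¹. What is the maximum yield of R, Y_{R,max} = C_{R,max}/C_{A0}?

0.878

For a first-order series the maximum intermediate yield is C_{R,max}/C_{A0} = (k₁/k₂)^[k₂/(k₂−k₁)].
= (2.82/0.108)^(0.108/(0.108−2.82)) = (26.11)^(-0.03982) = 0.8782.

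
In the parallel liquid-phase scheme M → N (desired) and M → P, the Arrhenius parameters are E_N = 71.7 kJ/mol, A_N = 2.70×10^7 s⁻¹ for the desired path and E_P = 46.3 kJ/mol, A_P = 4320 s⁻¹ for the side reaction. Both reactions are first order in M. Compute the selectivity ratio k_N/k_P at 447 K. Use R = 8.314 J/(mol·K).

k_N/k_P = (A_N/A_P)·exp[−(E_N−E_P)/(RT)] = (A_N/A_P)·exp[(E_P−E_N)/(RT)].
(E_P−E_N)/(RT) = (46.3−71.7)×10³/(8.314×447) = -25400/3716 = -6.835.
k_N/k_P = (2.70×10^7/4320)·exp(-6.835) = 6250 × 0.001076 = 6.72.
Since E_N > E_P, raising the temperature improves selectivity toward N.

6.72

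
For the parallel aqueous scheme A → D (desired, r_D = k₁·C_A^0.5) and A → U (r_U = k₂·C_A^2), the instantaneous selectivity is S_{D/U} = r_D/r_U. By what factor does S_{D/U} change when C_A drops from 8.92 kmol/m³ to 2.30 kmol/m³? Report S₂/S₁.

S_{D/U} = (k₁/k₂)·C_A^-1.5, so S₂/S₁ = (C_{A,2}/C_{A,1})^-1.5.
= (2.30/8.92)^(-1.5) = (0.2578)^(-1.5) = 7.64.

7.64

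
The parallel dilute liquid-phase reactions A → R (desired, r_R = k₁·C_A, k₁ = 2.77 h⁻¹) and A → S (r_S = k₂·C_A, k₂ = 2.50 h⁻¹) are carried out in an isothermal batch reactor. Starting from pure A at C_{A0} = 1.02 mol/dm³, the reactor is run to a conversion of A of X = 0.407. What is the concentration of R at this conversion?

C_A = C_{A0}(1−X) = 0.6049 mol/dm³.
Both paths are first order in A, so the instantaneous fraction to R is constant: dC_R/d(−C_A) = k₁/(k₁+k₂) = 0.5256.
C_R = 0.5256·(C_{A0}−C_A) = 0.5256×0.4151 = 0.218 mol/dm³.

0.218 mol/dm³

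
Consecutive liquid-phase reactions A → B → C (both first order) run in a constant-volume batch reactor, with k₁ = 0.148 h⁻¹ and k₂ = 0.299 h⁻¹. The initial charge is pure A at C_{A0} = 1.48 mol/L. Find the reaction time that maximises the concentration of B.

For first-order series the maximum of C_B occurs at t_opt = ln(k₂/k₁)/(k₂−k₁).
= ln(0.299/0.148)/(0.299−0.148) = ln(2.020)/0.1510 = 0.7032/0.1510 = 4.66 h.

4.66 h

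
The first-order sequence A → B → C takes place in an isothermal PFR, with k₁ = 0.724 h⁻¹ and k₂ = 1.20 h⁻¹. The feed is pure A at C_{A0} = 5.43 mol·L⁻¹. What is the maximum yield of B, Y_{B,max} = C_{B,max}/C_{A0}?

0.280

For a first-order series the maximum intermediate yield is C_{B,max}/C_{A0} = (k₁/k₂)^[k₂/(k₂−k₁)].
= (0.724/1.20)^(1.20/(1.20−0.724)) = (0.6033)^(2.521) = 0.2798.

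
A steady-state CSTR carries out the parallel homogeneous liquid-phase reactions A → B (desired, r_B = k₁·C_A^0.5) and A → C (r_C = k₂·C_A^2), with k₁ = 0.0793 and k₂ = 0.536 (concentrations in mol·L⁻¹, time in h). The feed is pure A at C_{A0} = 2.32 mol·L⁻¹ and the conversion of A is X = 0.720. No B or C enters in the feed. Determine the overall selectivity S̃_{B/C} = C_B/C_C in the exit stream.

Exit C_A = C_{A0}(1−X) = 2.32×0.280 = 0.6496 mol·L⁻¹.
A CSTR operates uniformly at the exit composition, giving r_B = 0.06391 and r_C = 0.2262 (each k·C_A^n at C_A = 0.6496).
Overall selectivity = C_B/C_C = r_Bτ/(r_Cτ) = r_B/r_C = 0.283.

0.283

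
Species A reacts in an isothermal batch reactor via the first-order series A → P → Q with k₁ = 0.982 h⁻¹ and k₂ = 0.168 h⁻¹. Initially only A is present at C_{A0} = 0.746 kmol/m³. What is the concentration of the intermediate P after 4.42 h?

Solving the coupled first-order balances gives C_P(t) = [k₁/(k₂−k₁)]·C_{A0}·(e^(−k₁t) − e^(−k₂t)).
e^(−k₁t) = e^(−0.982×4.42) = e^(−4.340) = 0.01303; e^(−k₂t) = e^(−0.7426) = 0.4759.
C_P = 0.982×0.746/(0.168−0.982) × (0.01303−0.4759) = (-0.9000)×(-0.4629) = 0.4166 kmol/m³.

0.417 kmol/m³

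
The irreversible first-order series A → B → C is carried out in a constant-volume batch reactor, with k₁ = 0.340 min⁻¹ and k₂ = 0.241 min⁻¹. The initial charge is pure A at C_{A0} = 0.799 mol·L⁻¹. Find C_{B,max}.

0.346 mol·L⁻¹

At the optimum, C_{B,max}/C_{A0} = (k₁/k₂)^[k₂/(k₂−k₁)].
= (0.340/0.241)^(0.241/(0.241−0.340)) = (1.411)^(-2.434) = 0.4327.
C_{B,max} = 0.4327×0.799 = 0.346 mol·L⁻¹.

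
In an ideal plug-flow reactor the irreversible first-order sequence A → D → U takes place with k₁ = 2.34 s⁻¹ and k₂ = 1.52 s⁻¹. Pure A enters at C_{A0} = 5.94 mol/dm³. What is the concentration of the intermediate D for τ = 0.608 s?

2.64 mol/dm³

For first-order series with pure A initially, C_D(τ) = k₁C_{A0}/(k₂−k₁)·(e^(−k₁τ) − e^(−k₂τ)).
e^(−k₁τ) = e^(−2.34×0.608) = e^(−1.423) = 0.2411; e^(−k₂τ) = e^(−0.9242) = 0.3969.
C_D = 2.34×5.94/(1.52−2.34) × (0.2411−0.3969) = (-16.95)×(-0.1558) = 2.641 mol/dm³.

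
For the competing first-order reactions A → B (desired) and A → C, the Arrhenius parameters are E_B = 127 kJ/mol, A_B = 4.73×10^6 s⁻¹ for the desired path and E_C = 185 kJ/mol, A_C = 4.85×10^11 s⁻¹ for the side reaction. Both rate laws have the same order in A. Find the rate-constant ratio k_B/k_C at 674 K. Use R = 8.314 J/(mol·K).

0.305

k_B/k_C = (A_B/A_C)·exp[−(E_B−E_C)/(RT)] = (A_B/A_C)·exp[(E_C−E_B)/(RT)].
(E_C−E_B)/(RT) = (185−127)×10³/(8.314×674) = 58000/5604 = 10.35.
k_B/k_C = (4.73×10^6/4.85×10^11)·exp(10.35) = 9.753×10^-6 × 31270 = 0.305.
Since E_B < E_C, lowering the temperature improves selectivity toward B.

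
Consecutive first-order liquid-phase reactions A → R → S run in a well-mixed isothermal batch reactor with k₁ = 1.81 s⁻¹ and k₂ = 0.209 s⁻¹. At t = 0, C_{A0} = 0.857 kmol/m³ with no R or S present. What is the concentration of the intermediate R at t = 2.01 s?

Solving the coupled first-order balances gives C_R(t) = [k₁/(k₂−k₁)]·C_{A0}·(e^(−k₁t) − e^(−k₂t)).
e^(−k₁t) = e^(−1.81×2.01) = e^(−3.638) = 0.02630; e^(−k₂t) = e^(−0.4201) = 0.6570.
C_R = 1.81×0.857/(0.209−1.81) × (0.02630−0.6570) = (-0.9689)×(-0.6307) = 0.6111 kmol/m³.

0.611 kmol/m³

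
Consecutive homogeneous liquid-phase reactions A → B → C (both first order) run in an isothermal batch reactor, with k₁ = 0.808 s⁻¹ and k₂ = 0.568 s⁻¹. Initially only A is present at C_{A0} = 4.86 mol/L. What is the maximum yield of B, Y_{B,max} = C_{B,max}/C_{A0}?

At the optimum, C_{B,max}/C_{A0} = (k₁/k₂)^[k₂/(k₂−k₁)].
= (0.808/0.568)^(0.568/(0.568−0.808)) = (1.423)^(-2.367) = 0.4343.

0.434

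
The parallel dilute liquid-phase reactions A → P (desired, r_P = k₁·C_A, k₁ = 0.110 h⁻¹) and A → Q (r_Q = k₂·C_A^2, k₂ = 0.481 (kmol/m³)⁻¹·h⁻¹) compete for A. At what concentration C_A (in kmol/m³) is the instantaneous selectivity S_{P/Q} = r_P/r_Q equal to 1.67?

0.137 kmol/m³

S_{P/Q} = (k₁/k₂)·C_A⁻¹ ⇒ C_A = (S·k₂/k₁)^(-1).
= (1.67×0.481/0.110)^(-1) = (7.302)^(-1) = 0.137 kmol/m³.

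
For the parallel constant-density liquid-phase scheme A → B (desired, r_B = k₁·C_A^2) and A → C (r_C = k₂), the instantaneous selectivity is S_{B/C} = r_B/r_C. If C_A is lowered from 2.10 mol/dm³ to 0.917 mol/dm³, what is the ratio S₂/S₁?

0.191

S_{B/C} = (k₁/k₂)·C_A^2, so S₂/S₁ = (C_{A,2}/C_{A,1})^2.
= (0.917/2.10)^2 = (0.4367)^2 = 0.191.
Selectivity toward B falls as C_A falls — high-concentration operation is favoured.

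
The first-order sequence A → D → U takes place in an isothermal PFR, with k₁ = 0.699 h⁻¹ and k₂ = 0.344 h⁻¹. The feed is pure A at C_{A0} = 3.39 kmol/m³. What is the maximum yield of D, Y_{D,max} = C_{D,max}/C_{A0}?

0.503

At the optimum, C_{D,max}/C_{A0} = (k₁/k₂)^[k₂/(k₂−k₁)].
= (0.699/0.344)^(0.344/(0.344−0.699)) = (2.032)^(-0.9690) = 0.5031.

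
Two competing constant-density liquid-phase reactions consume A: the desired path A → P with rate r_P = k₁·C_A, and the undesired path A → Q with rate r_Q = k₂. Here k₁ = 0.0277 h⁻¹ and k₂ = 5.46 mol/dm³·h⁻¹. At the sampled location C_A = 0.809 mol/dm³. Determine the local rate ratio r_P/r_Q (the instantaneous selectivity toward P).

S_{P/Q} = r_P/r_Q = (k₁·C_A)/(k₂) = (k₁/k₂)·C_A.
= (0.0277×0.8090) / (5.46) = 0.02241/5.460 = 0.00410.

0.00410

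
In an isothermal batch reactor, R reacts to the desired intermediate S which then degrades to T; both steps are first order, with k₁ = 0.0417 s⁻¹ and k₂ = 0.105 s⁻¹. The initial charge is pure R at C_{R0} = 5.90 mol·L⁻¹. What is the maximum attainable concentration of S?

For a first-order series the maximum intermediate yield is C_{S,max}/C_{R0} = (k₁/k₂)^[k₂/(k₂−k₁)].
= (0.0417/0.105)^(0.105/(0.105−0.0417)) = (0.3971)^(1.659) = 0.2161.
C_{S,max} = 0.2161×5.90 = 1.28 mol·L⁻¹.

1.28 mol·L⁻¹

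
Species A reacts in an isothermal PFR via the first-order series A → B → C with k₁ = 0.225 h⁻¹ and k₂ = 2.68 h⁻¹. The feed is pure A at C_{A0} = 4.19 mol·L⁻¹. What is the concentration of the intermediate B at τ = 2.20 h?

0.233 mol·L⁻¹

For first-order series with pure A initially, C_B(τ) = k₁C_{A0}/(k₂−k₁)·(e^(−k₁τ) − e^(−k₂τ)).
e^(−k₁τ) = e^(−0.225×2.20) = e^(−0.4950) = 0.6096; e^(−k₂τ) = e^(−5.896) = 0.002750.
C_B = 0.225×4.19/(2.68−0.225) × (0.6096−0.002750) = 0.3840×0.6068 = 0.2330 mol·L⁻¹.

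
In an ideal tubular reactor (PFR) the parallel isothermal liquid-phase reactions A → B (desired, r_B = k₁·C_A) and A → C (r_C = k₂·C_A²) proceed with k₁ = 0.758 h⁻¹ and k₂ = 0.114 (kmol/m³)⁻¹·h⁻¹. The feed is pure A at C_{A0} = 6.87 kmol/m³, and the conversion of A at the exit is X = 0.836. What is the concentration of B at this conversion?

3.68 kmol/m³

C_A = C_{A0}(1−X) = 1.127 kmol/m³.
Along a PFR/batch, dC_B/dC_A = −r_B/(r_B+r_C) = −k₁/(k₁+k₂·C_A).
Integrating from C_{A0} to C_A: C_B = (0.758/0.114)·ln[(0.758+0.114·6.87)/(0.758+0.114·1.13)] = 6.649·ln(1.541/0.8864) = 3.678 kmol/m³.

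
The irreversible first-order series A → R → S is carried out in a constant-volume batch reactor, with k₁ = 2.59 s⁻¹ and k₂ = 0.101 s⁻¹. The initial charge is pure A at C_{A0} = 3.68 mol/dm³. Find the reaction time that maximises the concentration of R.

Setting dC_R/dt = 0 gives t_opt = ln(k₂/k₁)/(k₂−k₁).
= ln(0.101/2.59)/(0.101−2.59) = ln(0.03900)/-2.489 = -3.244/-2.489 = 1.30 s.

1.30 s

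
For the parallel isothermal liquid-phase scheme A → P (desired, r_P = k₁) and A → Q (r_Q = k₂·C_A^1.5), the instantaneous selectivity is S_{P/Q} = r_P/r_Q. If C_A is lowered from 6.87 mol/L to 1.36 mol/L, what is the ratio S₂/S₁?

11.4

S_{P/Q} = (k₁/k₂)·C_A^-1.5, so S₂/S₁ = (C_{A,2}/C_{A,1})^-1.5.
= (1.36/6.87)^(-1.5) = (0.1980)^(-1.5) = 11.4.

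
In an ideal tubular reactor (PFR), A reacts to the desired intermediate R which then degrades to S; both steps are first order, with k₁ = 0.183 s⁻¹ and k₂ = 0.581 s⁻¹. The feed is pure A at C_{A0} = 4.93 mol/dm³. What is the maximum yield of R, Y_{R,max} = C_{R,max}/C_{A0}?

For a first-order series the maximum intermediate yield is C_{R,max}/C_{A0} = (k₁/k₂)^[k₂/(k₂−k₁)].
= (0.183/0.581)^(0.581/(0.581−0.183)) = (0.3150)^(1.460) = 0.1852.

0.185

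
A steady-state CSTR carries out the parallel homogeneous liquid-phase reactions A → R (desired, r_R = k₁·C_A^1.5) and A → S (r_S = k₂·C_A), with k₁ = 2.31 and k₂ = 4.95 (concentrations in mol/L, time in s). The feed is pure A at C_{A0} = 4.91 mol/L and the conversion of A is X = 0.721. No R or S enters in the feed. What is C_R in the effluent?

1.25 mol/L

Exit C_A = C_{A0}(1−X) = 4.91×0.279 = 1.370 mol/L.
Rates in a CSTR are evaluated at the outlet concentration: r_R = 2.31×1.370^1.5 = 3.704, r_S = 4.95×1.370 = 6.781.
Fraction of consumed A going to R: r_R/(r_R+r_S) = 0.3533.
C_R = 0.3533·C_{A0}·X = 0.3533×4.91×0.721 = 1.25 mol/L.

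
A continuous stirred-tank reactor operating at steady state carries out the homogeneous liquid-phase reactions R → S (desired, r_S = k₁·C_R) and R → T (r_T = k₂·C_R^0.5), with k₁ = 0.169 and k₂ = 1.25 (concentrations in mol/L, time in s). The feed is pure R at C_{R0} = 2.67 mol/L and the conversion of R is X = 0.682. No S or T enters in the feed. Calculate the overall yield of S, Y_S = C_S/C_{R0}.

Exit C_R = C_{R0}(1−X) = 2.67×0.318 = 0.8491 mol/L.
In a CSTR the entire volume is at exit conditions, so r_S = 0.169×0.8491 = 0.1435 and r_T = 1.25×0.8491^0.5 = 1.152.
Fraction of consumed R going to S: r_S/(r_S+r_T) = 0.1108.
C_S = 0.1108·C_{R0}·X = 0.1108×2.67×0.682 = 0.202 mol/L; Y_S = C_S/C_{R0} = 0.0756.

0.0756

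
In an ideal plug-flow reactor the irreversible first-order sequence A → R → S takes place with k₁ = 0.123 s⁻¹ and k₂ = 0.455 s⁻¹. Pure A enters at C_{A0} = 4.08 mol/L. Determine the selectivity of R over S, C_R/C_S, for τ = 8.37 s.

0.239

The intermediate concentration in a first-order A→B→C sequence is C_R = k₁C_{A0}(e^(−k₁τ) − e^(−k₂τ))/(k₂−k₁).
e^(−k₁τ) = e^(−0.123×8.37) = e^(−1.030) = 0.3572; e^(−k₂τ) = e^(−3.808) = 0.02218.
C_R = 0.123×4.08/(0.455−0.123) × (0.3572−0.02218) = 1.512×0.3350 = 0.5064 mol/L.
C_A = C_{A0}e^(−k₁τ) = 1.457 mol/L, so C_S = C_{A0}−C_A−C_R = 2.116 mol/L; C_R/C_S = 0.239.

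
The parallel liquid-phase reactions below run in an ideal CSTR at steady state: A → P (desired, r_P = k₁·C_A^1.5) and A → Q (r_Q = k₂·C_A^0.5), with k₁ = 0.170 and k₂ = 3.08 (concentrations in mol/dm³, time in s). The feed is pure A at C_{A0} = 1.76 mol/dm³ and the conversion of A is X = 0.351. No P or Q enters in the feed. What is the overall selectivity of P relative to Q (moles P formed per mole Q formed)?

Exit C_A = C_{A0}(1−X) = 1.76×0.649 = 1.142 mol/dm³.
A CSTR operates uniformly at the exit composition, giving r_P = 0.2075 and r_Q = 3.292 (each k·C_A^n at C_A = 1.142).
Overall selectivity = C_P/C_Q = r_Pτ/(r_Qτ) = r_P/r_Q = 0.0630.

0.0630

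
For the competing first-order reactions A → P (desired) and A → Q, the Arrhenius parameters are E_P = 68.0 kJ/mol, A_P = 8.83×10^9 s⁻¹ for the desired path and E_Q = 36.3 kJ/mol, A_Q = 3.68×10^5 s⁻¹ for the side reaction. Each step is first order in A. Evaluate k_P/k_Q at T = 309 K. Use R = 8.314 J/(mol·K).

With equal orders, S_{P/Q} = k_P/k_Q = (A_P/A_Q)·exp[(E_Q−E_P)/(RT)].
(E_Q−E_P)/(RT) = (36.3−68.0)×10³/(8.314×309) = -31700/2569 = -12.34.
k_P/k_Q = (8.83×10^9/3.68×10^5)·exp(-12.34) = 23995 × 4.376×10^-6 = 0.105.

0.105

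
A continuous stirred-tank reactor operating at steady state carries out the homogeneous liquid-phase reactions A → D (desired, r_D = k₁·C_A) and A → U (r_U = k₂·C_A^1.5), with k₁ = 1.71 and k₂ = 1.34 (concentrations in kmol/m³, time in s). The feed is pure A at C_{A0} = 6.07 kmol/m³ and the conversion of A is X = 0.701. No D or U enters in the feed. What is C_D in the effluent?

2.07 kmol/m³

Exit C_A = C_{A0}(1−X) = 6.07×0.299 = 1.815 kmol/m³.
In a CSTR the entire volume is at exit conditions, so r_D = 1.71×1.815 = 3.104 and r_U = 1.34×1.815^1.5 = 3.276.
Fraction of consumed A going to D: r_D/(r_D+r_U) = 0.4865.
C_D = 0.4865·C_{A0}·X = 0.4865×6.07×0.701 = 2.07 kmol/m³.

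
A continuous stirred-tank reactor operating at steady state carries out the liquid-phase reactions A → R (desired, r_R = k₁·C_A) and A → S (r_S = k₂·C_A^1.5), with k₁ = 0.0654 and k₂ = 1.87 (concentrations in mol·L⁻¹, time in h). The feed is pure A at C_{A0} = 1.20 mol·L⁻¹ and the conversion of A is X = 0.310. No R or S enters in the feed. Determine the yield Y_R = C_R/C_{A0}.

0.0115

Exit C_A = C_{A0}(1−X) = 1.20×0.690 = 0.8280 mol·L⁻¹.
A CSTR operates uniformly at the exit composition, giving r_R = 0.05415 and r_S = 1.409 (each k·C_A^n at C_A = 0.8280).
Fraction of consumed A going to R: r_R/(r_R+r_S) = 0.03701.
C_R = 0.03701·C_{A0}·X = 0.03701×1.20×0.310 = 0.0138 mol·L⁻¹; Y_R = C_R/C_{A0} = 0.0115.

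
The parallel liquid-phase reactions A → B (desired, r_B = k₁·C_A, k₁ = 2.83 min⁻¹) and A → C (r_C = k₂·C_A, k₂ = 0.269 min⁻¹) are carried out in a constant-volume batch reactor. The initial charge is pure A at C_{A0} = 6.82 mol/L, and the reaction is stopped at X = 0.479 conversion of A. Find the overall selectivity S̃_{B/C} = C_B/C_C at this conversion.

C_A = C_{A0}(1−X) = 3.553 mol/L.
Both paths are first order in A, so the instantaneous fraction to B is constant: dC_B/d(−C_A) = k₁/(k₁+k₂) = 0.9132.
C_B = 0.9132·(C_{A0}−C_A) = 0.9132×3.267 = 2.98 mol/L.
C_C = (C_{A0}−C_A)−C_B = 0.2836 mol/L; S̃_{B/C} = 2.983/0.2836 = 10.5.

10.5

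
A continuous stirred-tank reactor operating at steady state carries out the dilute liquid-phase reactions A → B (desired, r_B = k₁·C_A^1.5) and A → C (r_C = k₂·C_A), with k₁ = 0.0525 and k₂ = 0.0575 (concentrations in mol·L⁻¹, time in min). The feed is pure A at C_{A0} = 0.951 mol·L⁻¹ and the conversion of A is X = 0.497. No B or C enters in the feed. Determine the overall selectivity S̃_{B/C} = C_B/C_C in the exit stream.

0.631

Exit C_A = C_{A0}(1−X) = 0.951×0.503 = 0.4784 mol·L⁻¹.
Rates in a CSTR are evaluated at the outlet concentration: r_B = 0.0525×0.4784^1.5 = 0.01737, r_C = 0.0575×0.4784 = 0.02751.
Overall selectivity = C_B/C_C = r_Bτ/(r_Cτ) = r_B/r_C = 0.631.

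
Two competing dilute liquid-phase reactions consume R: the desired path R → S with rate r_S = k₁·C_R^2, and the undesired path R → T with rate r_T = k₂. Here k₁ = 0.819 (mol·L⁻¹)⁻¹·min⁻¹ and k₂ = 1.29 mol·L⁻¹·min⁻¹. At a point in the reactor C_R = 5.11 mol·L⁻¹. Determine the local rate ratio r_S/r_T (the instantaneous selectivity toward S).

S_{S/T} = r_S/r_T = (k₁·C_R^2)/(k₂) = (k₁/k₂)·C_R^2.
= (0.819×5.110^2) / (1.29) = 21.39/1.290 = 16.6.
Since the desired path is higher order in R, keeping C_R high (PFR or concentrated feed) favours S.

16.6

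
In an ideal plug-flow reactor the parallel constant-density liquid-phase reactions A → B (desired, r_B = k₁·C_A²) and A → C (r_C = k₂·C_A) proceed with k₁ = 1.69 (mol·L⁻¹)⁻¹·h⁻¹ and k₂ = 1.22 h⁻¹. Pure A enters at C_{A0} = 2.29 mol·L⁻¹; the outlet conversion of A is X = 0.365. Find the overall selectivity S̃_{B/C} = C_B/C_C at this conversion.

C_A = C_{A0}(1−X) = 1.454 mol·L⁻¹.
Along a PFR/batch, dC_C/dC_A = −r_C/(r_B+r_C) = −k₂/(k₂+k₁·C_A).
Integrating from C_{A0} to C_A: C_C = (1.22/1.69)·ln[(1.22+1.69·2.29)/(1.22+1.69·1.45)] = 0.7219·ln(5.090/3.678) = 0.2347 mol·L⁻¹.
Then C_B = (C_{A0}−C_A) − C_C = 0.8358 − 0.2347 = 0.6012 mol·L⁻¹.
S̃_{B/C} = C_B/C_C = 0.6012/0.2347 = 2.56.

2.56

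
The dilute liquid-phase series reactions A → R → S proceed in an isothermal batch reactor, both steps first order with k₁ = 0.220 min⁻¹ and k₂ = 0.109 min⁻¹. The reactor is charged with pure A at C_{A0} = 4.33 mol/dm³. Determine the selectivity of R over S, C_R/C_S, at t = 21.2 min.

The intermediate concentration in a first-order A→B→C sequence is C_R = k₁C_{A0}(e^(−k₁t) − e^(−k₂t))/(k₂−k₁).
e^(−k₁t) = e^(−0.220×21.2) = e^(−4.664) = 0.009429; e^(−k₂t) = e^(−2.311) = 0.09918.
C_R = 0.220×4.33/(0.109−0.220) × (0.009429−0.09918) = (-8.582)×(-0.08975) = 0.7703 mol/dm³.
C_A = C_{A0}e^(−k₁t) = 0.04083 mol/dm³, so C_S = C_{A0}−C_A−C_R = 3.519 mol/dm³; C_R/C_S = 0.219.

0.219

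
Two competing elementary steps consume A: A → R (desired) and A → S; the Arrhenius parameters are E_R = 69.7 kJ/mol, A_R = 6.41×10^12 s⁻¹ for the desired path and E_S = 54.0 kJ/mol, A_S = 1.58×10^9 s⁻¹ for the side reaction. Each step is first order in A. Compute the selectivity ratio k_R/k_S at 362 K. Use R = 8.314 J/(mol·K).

k_R/k_S = (A_R/A_S)·exp[−(E_R−E_S)/(RT)] = (A_R/A_S)·exp[(E_S−E_R)/(RT)].
(E_S−E_R)/(RT) = (54.0−69.7)×10³/(8.314×362) = -15700/3010 = -5.217.
k_R/k_S = (6.41×10^12/1.58×10^9)·exp(-5.217) = 4057 × 0.005426 = 22.0.

22.0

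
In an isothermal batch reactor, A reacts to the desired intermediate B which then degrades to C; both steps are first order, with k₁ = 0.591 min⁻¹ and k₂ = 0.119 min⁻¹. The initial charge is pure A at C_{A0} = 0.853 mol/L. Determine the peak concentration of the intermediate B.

0.569 mol/L

For a first-order series the maximum intermediate yield is C_{B,max}/C_{A0} = (k₁/k₂)^[k₂/(k₂−k₁)].
= (0.591/0.119)^(0.119/(0.119−0.591)) = (4.966)^(-0.2521) = 0.6676.
C_{B,max} = 0.6676×0.853 = 0.569 mol/L.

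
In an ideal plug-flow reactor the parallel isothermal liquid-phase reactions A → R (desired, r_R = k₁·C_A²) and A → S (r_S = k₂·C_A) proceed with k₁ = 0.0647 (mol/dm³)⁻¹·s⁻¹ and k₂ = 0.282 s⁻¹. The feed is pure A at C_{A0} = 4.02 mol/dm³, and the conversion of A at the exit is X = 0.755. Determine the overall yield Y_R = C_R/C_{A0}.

C_A = C_{A0}(1−X) = 0.9849 mol/dm³.
Along a PFR/batch, dC_S/dC_A = −r_S/(r_R+r_S) = −k₂/(k₂+k₁·C_A).
Integrating from C_{A0} to C_A: C_S = (0.282/0.0647)·ln[(0.282+0.0647·4.02)/(0.282+0.0647·0.985)] = 4.359·ln(0.5421/0.3457) = 1.960 mol/dm³.
Then C_R = (C_{A0}−C_A) − C_S = 3.035 − 1.960 = 1.075 mol/dm³.
Y_R = C_R/C_{A0} = 1.075/4.02 = 0.267.

0.267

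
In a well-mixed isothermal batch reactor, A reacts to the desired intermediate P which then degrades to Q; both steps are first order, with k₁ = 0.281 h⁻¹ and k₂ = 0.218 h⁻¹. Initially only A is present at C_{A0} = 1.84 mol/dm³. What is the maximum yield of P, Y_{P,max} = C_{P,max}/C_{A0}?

0.415

At the optimum, C_{P,max}/C_{A0} = (k₁/k₂)^[k₂/(k₂−k₁)].
= (0.281/0.218)^(0.218/(0.218−0.281)) = (1.289)^(-3.460) = 0.4154.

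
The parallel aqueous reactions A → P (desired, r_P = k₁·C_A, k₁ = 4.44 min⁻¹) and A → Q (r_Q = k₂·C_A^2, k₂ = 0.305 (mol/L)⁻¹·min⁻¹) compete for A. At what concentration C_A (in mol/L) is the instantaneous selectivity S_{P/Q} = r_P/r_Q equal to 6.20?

S_{P/Q} = (k₁/k₂)·C_A⁻¹ ⇒ C_A = (S·k₂/k₁)^(-1).
= (6.20×0.305/4.44)^(-1) = (0.4259)^(-1) = 2.35 mol/L.

2.35 mol/L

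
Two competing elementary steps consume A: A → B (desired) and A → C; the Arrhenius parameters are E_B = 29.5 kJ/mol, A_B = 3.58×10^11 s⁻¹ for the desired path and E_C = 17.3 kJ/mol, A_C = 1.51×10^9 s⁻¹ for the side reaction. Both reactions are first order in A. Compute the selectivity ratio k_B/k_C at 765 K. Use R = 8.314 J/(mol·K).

Since both paths have the same order in A, the concentration cancels and S_{B/C} = k_B/k_C = (A_B/A_C)·exp[(E_C−E_B)/(RT)].
(E_C−E_B)/(RT) = (17.3−29.5)×10³/(8.314×765) = -12200/6360 = -1.918.
k_B/k_C = (3.58×10^11/1.51×10^9)·exp(-1.918) = 237.1 × 0.1469 = 34.8.

34.8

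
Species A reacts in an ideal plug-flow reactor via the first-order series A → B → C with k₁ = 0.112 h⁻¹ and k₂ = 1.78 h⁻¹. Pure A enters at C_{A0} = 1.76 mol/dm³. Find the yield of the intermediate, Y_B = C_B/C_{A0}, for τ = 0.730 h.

For first-order series with pure A initially, C_B(τ) = k₁C_{A0}/(k₂−k₁)·(e^(−k₁τ) − e^(−k₂τ)).
e^(−k₁τ) = e^(−0.112×0.730) = e^(−0.08176) = 0.9215; e^(−k₂τ) = e^(−1.299) = 0.2727.
C_B = 0.112×1.76/(1.78−0.112) × (0.9215−0.2727) = 0.1182×0.6488 = 0.07667 mol/dm³.
Y_B = C_B/C_{A0} = 0.07667/1.76 = 0.0436.

0.0436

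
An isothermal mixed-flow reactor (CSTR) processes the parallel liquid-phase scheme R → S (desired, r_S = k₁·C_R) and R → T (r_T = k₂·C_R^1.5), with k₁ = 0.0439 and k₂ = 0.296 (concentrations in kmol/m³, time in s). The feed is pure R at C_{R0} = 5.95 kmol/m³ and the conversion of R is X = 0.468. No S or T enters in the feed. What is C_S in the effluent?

0.214 kmol/m³

Exit C_R = C_{R0}(1−X) = 5.95×0.532 = 3.165 kmol/m³.
A CSTR operates uniformly at the exit composition, giving r_S = 0.1390 and r_T = 1.667 (each k·C_R^n at C_R = 3.165).
Fraction of consumed R going to S: r_S/(r_S+r_T) = 0.07695.
C_S = 0.07695·C_{R0}·X = 0.07695×5.95×0.468 = 0.214 kmol/m³.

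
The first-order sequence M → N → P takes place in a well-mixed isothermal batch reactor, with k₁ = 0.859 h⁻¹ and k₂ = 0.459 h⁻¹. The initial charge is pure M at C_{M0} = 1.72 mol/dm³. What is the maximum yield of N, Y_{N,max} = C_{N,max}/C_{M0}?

Evaluating C_N at t_opt = ln(k₂/k₁)/(k₂−k₁) gives C_{N,max}/C_{M0} = (k₁/k₂)^[k₂/(k₂−k₁)].
= (0.859/0.459)^(0.459/(0.459−0.859)) = (1.871)^(-1.148) = 0.4872.

0.487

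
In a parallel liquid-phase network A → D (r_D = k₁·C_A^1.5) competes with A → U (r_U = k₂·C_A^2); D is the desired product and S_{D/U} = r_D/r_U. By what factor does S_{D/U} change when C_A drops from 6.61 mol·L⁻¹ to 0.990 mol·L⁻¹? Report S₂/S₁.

S_{D/U} = (k₁/k₂)·C_A^-0.5, so S₂/S₁ = (C_{A,2}/C_{A,1})^-0.5.
= (0.990/6.61)^(-0.5) = (0.1498)^(-0.5) = 2.58.

2.58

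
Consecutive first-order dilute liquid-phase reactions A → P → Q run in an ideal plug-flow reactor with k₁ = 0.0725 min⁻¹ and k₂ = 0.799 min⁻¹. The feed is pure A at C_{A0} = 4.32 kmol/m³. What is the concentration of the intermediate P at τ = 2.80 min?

0.306 kmol/m³

Solving the coupled first-order balances gives C_P(τ) = [k₁/(k₂−k₁)]·C_{A0}·(e^(−k₁τ) − e^(−k₂τ)).
e^(−k₁τ) = e^(−0.0725×2.80) = e^(−0.2030) = 0.8163; e^(−k₂τ) = e^(−2.237) = 0.1068.
C_P = 0.0725×4.32/(0.799−0.0725) × (0.8163−0.1068) = 0.4311×0.7095 = 0.3059 kmol/m³.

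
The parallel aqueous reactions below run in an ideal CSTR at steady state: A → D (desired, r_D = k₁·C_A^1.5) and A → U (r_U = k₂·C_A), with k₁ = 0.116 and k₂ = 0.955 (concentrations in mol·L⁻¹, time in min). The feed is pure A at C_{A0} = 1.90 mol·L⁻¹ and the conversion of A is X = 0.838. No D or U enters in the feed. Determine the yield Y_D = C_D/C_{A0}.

Exit C_A = C_{A0}(1−X) = 1.90×0.162 = 0.3078 mol·L⁻¹.
A CSTR operates uniformly at the exit composition, giving r_D = 0.01981 and r_U = 0.2939 (each k·C_A^n at C_A = 0.3078).
Fraction of consumed A going to D: r_D/(r_D+r_U) = 0.06313.
C_D = 0.06313·C_{A0}·X = 0.06313×1.90×0.838 = 0.101 mol·L⁻¹; Y_D = C_D/C_{A0} = 0.0529.

0.0529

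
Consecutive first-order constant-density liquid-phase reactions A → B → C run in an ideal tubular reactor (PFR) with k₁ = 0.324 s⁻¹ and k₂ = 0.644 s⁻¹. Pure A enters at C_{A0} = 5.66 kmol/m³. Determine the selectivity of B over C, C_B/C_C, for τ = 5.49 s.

For first-order series with pure A initially, C_B(τ) = k₁C_{A0}/(k₂−k₁)·(e^(−k₁τ) − e^(−k₂τ)).
e^(−k₁τ) = e^(−0.324×5.49) = e^(−1.779) = 0.1688; e^(−k₂τ) = e^(−3.536) = 0.02914.
C_B = 0.324×5.66/(0.644−0.324) × (0.1688−0.02914) = 5.731×0.1397 = 0.8006 kmol/m³.
C_A = C_{A0}e^(−k₁τ) = 0.9557 kmol/m³, so C_C = C_{A0}−C_A−C_B = 3.904 kmol/m³; C_B/C_C = 0.205.

0.205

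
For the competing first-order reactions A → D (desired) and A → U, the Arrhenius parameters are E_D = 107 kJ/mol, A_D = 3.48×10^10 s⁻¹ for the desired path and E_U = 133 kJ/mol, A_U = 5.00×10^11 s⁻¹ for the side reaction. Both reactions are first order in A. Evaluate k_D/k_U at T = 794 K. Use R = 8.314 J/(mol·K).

3.57

Since both paths have the same order in A, the concentration cancels and S_{D/U} = k_D/k_U = (A_D/A_U)·exp[(E_U−E_D)/(RT)].
(E_U−E_D)/(RT) = (133−107)×10³/(8.314×794) = 26000/6601 = 3.939.
k_D/k_U = (3.48×10^10/5.00×10^11)·exp(3.939) = 0.06960 × 51.35 = 3.57.
Since E_D < E_U, lowering the temperature improves selectivity toward D.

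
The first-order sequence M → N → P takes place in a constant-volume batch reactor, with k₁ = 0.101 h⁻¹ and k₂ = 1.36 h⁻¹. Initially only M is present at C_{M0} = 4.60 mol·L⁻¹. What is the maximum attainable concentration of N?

0.277 mol·L⁻¹

At the optimum, C_{N,max}/C_{M0} = (k₁/k₂)^[k₂/(k₂−k₁)].
= (0.101/1.36)^(1.36/(1.36−0.101)) = (0.07426)^(1.080) = 0.06028.
C_{N,max} = 0.06028×4.60 = 0.277 mol·L⁻¹.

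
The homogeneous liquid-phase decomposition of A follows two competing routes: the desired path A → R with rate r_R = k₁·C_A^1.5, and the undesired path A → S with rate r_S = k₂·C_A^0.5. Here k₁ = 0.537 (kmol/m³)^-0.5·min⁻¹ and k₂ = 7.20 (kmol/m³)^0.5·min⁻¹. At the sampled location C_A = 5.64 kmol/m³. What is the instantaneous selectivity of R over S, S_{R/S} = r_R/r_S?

0.421

S_{R/S} = r_R/r_S = (k₁·C_A^1.5)/(k₂·C_A^0.5) = (k₁/k₂)·C_A.
= (0.537×5.640^1.5) / (7.20×5.640^0.5) = 7.193/17.10 = 0.421.
Since the desired path is higher order in A, keeping C_A high (PFR or concentrated feed) favours R.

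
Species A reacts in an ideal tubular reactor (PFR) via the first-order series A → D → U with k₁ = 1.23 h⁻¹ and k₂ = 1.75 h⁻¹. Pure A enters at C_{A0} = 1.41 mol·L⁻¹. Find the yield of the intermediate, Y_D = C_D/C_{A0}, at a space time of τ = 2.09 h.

0.120

The intermediate concentration in a first-order A→B→C sequence is C_D = k₁C_{A0}(e^(−k₁τ) − e^(−k₂τ))/(k₂−k₁).
e^(−k₁τ) = e^(−1.23×2.09) = e^(−2.571) = 0.07648; e^(−k₂τ) = e^(−3.657) = 0.02580.
C_D = 1.23×1.41/(1.75−1.23) × (0.07648−0.02580) = 3.335×0.05069 = 0.1690 mol·L⁻¹.
Y_D = C_D/C_{A0} = 0.1690/1.41 = 0.120.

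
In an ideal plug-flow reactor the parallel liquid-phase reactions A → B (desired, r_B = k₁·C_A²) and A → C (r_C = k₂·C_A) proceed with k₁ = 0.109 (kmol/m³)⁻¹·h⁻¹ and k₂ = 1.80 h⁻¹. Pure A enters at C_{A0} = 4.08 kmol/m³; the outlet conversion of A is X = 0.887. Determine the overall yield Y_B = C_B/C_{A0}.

0.105

C_A = C_{A0}(1−X) = 0.4610 kmol/m³.
Along a PFR/batch, dC_C/dC_A = −r_C/(r_B+r_C) = −k₂/(k₂+k₁·C_A).
Integrating from C_{A0} to C_A: C_C = (1.80/0.109)·ln[(1.80+0.109·4.08)/(1.80+0.109·0.461)] = 16.51·ln(2.245/1.850) = 3.191 kmol/m³.
Then C_B = (C_{A0}−C_A) − C_C = 3.619 − 3.191 = 0.4275 kmol/m³.
Y_B = C_B/C_{A0} = 0.4275/4.08 = 0.105.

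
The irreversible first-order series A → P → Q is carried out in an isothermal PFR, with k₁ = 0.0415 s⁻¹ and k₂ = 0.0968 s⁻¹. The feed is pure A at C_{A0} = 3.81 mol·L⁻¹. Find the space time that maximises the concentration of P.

The intermediate peaks when r₁ = r₂, i.e. k₁e^(−k₁τ) = k₂e^(−k₂τ), giving τ_opt = ln(k₂/k₁)/(k₂−k₁).
= ln(0.0968/0.0415)/(0.0968−0.0415) = ln(2.333)/0.05530 = 0.8470/0.05530 = 15.3 s.

15.3 s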